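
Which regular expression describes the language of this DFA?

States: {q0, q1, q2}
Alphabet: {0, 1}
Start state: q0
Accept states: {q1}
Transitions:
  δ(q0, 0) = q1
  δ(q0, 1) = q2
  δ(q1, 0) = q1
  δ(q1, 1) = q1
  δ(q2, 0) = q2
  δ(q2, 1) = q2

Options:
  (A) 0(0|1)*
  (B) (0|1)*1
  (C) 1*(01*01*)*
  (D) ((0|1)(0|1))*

Testing sample strings against the DFA:
  '01' -> accepted
  '1111' -> rejected
  '000' -> accepted
  '110' -> rejected
Checking each option for a counterexample:
  (A) 0(0|1)*: agrees with the DFA on all strings of length ≤ 4
  (B) (0|1)*1: '0' is accepted by the DFA but does not match the regex → eliminated
  (C) 1*(01*01*)*: ε is rejected by the DFA but matches the regex → eliminated
  (D) ((0|1)(0|1))*: ε is rejected by the DFA but matches the regex → eliminated
Only (A) 0(0|1)* is consistent with the DFA.

Final answer: (A) 0(0|1)*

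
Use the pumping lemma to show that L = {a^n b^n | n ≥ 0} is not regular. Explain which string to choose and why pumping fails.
Language: L = {a^n b^n | n ≥ 0} (equal numbers of a's followed by b's)
Step 1: Assume for contradiction that L is regular, with pumping length p.
Step 2: Choose s = a^p b^p. Then s ∈ L (it has p a's followed by p b's) and |s| ≥ p.
Step 3: Consider any decomposition s = xyz with |xy| ≤ p and |y| > 0. Since |xy| ≤ p and the first p symbols of s are all a's, y = a^k for some k with 1 ≤ k ≤ p.
Step 4: Pumping up (i = 2): xy²z = a^(p+k) b^p, which has more a's than b's, so xy²z ∉ L.
This contradicts the pumping lemma, so L is not regular.

Final answer: Choose s = a^p b^p. Since |xy| ≤ p, y = a^k with k ≥ 1. Then xy²z = a^(p+k) b^p ∉ L.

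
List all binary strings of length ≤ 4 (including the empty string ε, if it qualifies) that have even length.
Checking every binary string of length 0 to 4:
  Length 0: accepted: ε | rejected: (none)
  Length 1: accepted: (none) | rejected: 0, 1
  Length 2: accepted: 00, 01, 10, 11 | rejected: (none)
  Length 3: accepted: (none) | rejected: 000, 001, 010, 011, 100, 101, 110, 111
  Length 4: accepted: 0000, 0001, 0010, 0011, 0100, 0101, 0110, 0111, 1000, 1001, 1010, 1011, 1100, 1101, 1110, 1111 | rejected: (none)
Total: 21 string(s).

Final answer: ε, 00, 01, 10, 11, 0000, 0001, 0010, 0011, 0100, 0101, 0110, 0111, 1000, 1001, 1010, 1011, 1100, 1101, 1110, 1111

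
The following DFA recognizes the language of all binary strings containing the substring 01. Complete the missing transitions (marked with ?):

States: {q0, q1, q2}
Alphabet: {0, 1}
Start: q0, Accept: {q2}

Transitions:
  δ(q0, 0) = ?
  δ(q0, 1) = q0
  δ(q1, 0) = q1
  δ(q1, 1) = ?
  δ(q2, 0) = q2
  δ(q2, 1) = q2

What each state remembers (consistent with the given transitions and accept states):
  q0: 01 not seen yet and the last symbol was not 0
  q1: 01 not seen yet and the last symbol was 0
  q2: the substring 01 has already been seen
Filling in the missing entries:
  δ(q0, 0): in q0 (01 not seen yet and the last symbol was not 0), after reading 0 we have: 01 not seen yet and the last symbol was 0 → q1
  δ(q1, 1): in q1 (01 not seen yet and the last symbol was 0), after reading 1 we have: the substring 01 has already been seen → q2

Final answer: δ(q0, 0) = q1; δ(q1, 1) = q2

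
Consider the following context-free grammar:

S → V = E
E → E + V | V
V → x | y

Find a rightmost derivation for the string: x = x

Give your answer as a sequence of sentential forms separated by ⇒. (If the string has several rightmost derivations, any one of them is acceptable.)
Start with S.
Step 1: the rightmost non-terminal is S; apply S → V = E:  V = E
Step 2: the rightmost non-terminal is E; apply E → V:  V = V
Step 3: the rightmost non-terminal is V; apply V → x:  V = x
Step 4: the rightmost non-terminal is V; apply V → x:  x = x

Final answer: S ⇒ V = E ⇒ V = V ⇒ V = x ⇒ x = x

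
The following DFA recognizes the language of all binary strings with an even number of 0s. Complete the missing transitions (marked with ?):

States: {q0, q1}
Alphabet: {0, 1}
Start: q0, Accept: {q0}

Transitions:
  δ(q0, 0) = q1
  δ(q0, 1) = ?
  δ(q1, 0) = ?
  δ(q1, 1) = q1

What each state remembers (consistent with the given transitions and accept states):
  q0: an even number of 0s has been read so far
  q1: an odd number of 0s has been read so far
Filling in the missing entries:
  δ(q0, 1): in q0 (an even number of 0s has been read so far), after reading 1 we have: an even number of 0s has been read so far → q0
  δ(q1, 0): in q1 (an odd number of 0s has been read so far), after reading 0 we have: an even number of 0s has been read so far → q0

Final answer: δ(q0, 1) = q0; δ(q1, 0) = q0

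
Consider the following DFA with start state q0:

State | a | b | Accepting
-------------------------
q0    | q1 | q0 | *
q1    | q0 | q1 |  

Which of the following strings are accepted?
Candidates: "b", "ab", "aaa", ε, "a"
"b": q0 → q0; q0 is accepting → accepted
"ab": q0 → q1 → q1; q1 is not accepting → rejected
"aaa": q0 → q1 → q0 → q1; q1 is not accepting → rejected
ε: q0; q0 is accepting → accepted
"a": q0 → q1; q1 is not accepting → rejected

Final answer: "b", ε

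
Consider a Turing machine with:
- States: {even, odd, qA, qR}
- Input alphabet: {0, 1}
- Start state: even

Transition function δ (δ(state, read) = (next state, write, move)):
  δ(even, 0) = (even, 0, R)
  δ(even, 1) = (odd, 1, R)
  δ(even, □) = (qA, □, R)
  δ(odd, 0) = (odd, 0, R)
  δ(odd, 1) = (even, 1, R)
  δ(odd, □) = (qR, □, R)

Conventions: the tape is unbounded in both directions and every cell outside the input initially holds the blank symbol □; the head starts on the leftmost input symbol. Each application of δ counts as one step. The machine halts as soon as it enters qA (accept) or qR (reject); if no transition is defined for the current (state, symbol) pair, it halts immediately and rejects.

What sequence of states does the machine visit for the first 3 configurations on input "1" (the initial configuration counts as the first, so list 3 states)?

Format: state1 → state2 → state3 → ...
Step 0: [even]1 (head at position 0)
Step 1: δ(even, 1) = (odd, 1, R)  ⊢  1[odd]□ (head at position 1)
Step 2: δ(odd, □) = (qR, □, R)  ⊢  1□[qR]□ (head at position 2)
Reading off the states of these 3 configurations: even → odd → qR

Final answer: even → odd → qR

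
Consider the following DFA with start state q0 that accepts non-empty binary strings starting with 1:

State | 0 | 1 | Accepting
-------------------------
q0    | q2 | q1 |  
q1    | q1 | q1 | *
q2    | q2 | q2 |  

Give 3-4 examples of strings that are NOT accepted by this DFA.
Any strings that end in a non-accepting state work; for example:
"01": q0 → q2 → q2; q2 is not accepting → rejected
"0010": q0 → q2 → q2 → q2 → q2; q2 is not accepting → rejected
"0011": q0 → q2 → q2 → q2 → q2; q2 is not accepting → rejected
"0111": q0 → q2 → q2 → q2 → q2; q2 is not accepting → rejected

Final answer: "01", "0010", "0011", "0111"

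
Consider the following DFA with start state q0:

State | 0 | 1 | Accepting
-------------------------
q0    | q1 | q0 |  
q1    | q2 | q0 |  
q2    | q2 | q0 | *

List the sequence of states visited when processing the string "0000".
q0 → q1 → q2 → q2 → q2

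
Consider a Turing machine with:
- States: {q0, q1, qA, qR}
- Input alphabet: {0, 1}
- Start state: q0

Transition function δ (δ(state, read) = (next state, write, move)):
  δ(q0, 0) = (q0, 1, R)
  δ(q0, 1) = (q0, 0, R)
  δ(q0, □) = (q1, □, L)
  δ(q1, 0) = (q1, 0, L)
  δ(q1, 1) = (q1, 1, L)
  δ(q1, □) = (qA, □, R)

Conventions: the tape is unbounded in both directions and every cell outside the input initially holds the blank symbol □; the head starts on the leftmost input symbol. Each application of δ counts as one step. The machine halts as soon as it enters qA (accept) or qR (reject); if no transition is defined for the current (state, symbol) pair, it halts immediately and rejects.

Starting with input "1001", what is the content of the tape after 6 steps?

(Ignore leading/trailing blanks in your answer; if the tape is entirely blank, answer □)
Step 0: [q0]1001 (head at position 0)
Step 1: δ(q0, 1) = (q0, 0, R)  ⊢  0[q0]001 (head at position 1)
Step 2: δ(q0, 0) = (q0, 1, R)  ⊢  01[q0]01 (head at position 2)
Step 3: δ(q0, 0) = (q0, 1, R)  ⊢  011[q0]1 (head at position 3)
Step 4: δ(q0, 1) = (q0, 0, R)  ⊢  0110[q0]□ (head at position 4)
Step 5: δ(q0, □) = (q1, □, L)  ⊢  011[q1]0□ (head at position 3)
Step 6: δ(q1, 0) = (q1, 0, L)  ⊢  01[q1]10□ (head at position 2)
Tape after 6 steps (ignoring surrounding blanks): 0110

Final answer: Tape: 0110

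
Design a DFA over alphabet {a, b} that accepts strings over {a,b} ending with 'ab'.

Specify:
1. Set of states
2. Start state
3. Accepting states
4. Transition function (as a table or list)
One valid DFA (any DFA recognizing the same language is acceptable):
States: {q0, q1, q2}
Start: q0
Accepting: {q2}
Transitions (accepting states marked with *):
State | a | b | Accepting
-------------------------
q0    | q1 | q0 |  
q1    | q1 | q2 |  
q2    | q1 | q0 | *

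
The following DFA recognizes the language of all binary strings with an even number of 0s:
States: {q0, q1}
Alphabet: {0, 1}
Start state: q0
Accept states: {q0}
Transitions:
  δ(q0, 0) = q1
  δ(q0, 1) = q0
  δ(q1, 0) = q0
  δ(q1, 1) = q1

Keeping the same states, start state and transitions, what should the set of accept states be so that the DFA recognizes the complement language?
The DFA is complete (every state has a transition on every symbol), so the complement
is recognized by the same DFA with accepting and non-accepting states swapped.
Original accept states: {q0}
Complement accept states = All states - Original accept states
= {q0, q1} - {q0}
= {q1}
Complement language: strings with an ODD number of 0s

Final answer: {q1}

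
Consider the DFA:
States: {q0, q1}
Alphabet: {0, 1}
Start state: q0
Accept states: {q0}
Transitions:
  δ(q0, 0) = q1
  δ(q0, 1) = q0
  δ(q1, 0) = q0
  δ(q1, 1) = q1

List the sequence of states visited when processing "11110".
Starting at q0
Read '1': q0 -> q0
Read '1': q0 -> q0
Read '1': q0 -> q0
Read '1': q0 -> q0
Read '0': q0 -> q1

Final answer: q0 -> q0 -> q0 -> q0 -> q0 -> q1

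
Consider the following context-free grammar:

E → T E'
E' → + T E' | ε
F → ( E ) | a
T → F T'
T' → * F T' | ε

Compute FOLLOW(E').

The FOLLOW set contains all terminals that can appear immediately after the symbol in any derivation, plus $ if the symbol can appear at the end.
Useful FIRST sets: FIRST(E') = {+, ε}, FIRST(T') = {*, ε} (both E' and T' are nullable).
FOLLOW(E): E is the start symbol → $; E appears in F → ( E ) followed by ')' → FOLLOW(E) = {), $}.
FOLLOW(E'): E' appears at the right end of E → T E' and of E' → + T E', so FOLLOW(E') ⊇ FOLLOW(E) (the second occurrence adds nothing new). FOLLOW(E') = {), $}.

Final answer: {$, )}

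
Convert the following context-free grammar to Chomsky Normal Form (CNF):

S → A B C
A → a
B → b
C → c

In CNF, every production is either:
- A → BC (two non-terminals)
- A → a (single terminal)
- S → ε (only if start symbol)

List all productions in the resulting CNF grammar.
The grammar has no ε-productions or unit productions to eliminate.
A → a is already in CNF (single terminal) – keep it.
B → b is already in CNF (single terminal) – keep it.
C → c is already in CNF (single terminal) – keep it.
S → A B C has 3 symbols on the right: break it into binary productions S → A X0, X0 → B C.
Resulting CNF grammar (5 productions): A → a; B → b; C → c; S → A X0; X0 → B C

Final answer: A → a; B → b; C → c; S → A X0; X0 → B C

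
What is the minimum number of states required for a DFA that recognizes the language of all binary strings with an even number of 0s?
Language: binary strings with an even number of 0s
Lower bound (Myhill–Nerode): the prefixes ε, 0 are pairwise distinguishable:
  ε vs 0: suffix ε distinguishes them (ε has zero 0s (accepted), 0 has one 0 (rejected))
So any DFA needs at least 2 states.
Upper bound: a DFA with 2 states exists (one state per class above).
Minimum states: 2

Final answer: 2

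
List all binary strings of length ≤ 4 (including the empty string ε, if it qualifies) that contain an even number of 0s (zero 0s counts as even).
Checking every binary string of length 0 to 4:
  Length 0: accepted: ε | rejected: (none)
  Length 1: accepted: 1 | rejected: 0
  Length 2: accepted: 00, 11 | rejected: 01, 10
  Length 3: accepted: 001, 010, 100, 111 | rejected: 000, 011, 101, 110
  Length 4: accepted: 0000, 0011, 0101, 0110, 1001, 1010, 1100, 1111 | rejected: 0001, 0010, 0100, 0111, 1000, 1011, 1101, 1110
Total: 16 string(s).

Final answer: ε, 1, 00, 11, 001, 010, 100, 111, 0000, 0011, 0101, 0110, 1001, 1010, 1100, 1111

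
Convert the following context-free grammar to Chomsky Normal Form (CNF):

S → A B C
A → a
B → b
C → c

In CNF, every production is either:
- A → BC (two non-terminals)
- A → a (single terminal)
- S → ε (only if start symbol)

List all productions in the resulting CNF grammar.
The grammar has no ε-productions or unit productions to eliminate.
A → a is already in CNF (single terminal) – keep it.
B → b is already in CNF (single terminal) – keep it.
C → c is already in CNF (single terminal) – keep it.
S → A B C has 3 symbols on the right: break it into binary productions S → A X0, X0 → B C.
Resulting CNF grammar (5 productions): A → a; B → b; C → c; S → A X0; X0 → B C

Final answer: A → a; B → b; C → c; S → A X0; X0 → B C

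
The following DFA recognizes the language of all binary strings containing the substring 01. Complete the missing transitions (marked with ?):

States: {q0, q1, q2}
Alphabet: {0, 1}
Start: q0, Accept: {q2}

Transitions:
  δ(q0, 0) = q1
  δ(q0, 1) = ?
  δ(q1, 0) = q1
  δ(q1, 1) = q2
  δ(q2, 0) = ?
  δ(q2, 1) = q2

What each state remembers (consistent with the given transitions and accept states):
  q0: 01 not seen yet and the last symbol was not 0
  q1: 01 not seen yet and the last symbol was 0
  q2: the substring 01 has already been seen
Filling in the missing entries:
  δ(q0, 1): in q0 (01 not seen yet and the last symbol was not 0), after reading 1 we have: 01 not seen yet and the last symbol was not 0 → q0
  δ(q2, 0): in q2 (the substring 01 has already been seen), after reading 0 we have: the substring 01 has already been seen → q2

Final answer: δ(q0, 1) = q0; δ(q2, 0) = q2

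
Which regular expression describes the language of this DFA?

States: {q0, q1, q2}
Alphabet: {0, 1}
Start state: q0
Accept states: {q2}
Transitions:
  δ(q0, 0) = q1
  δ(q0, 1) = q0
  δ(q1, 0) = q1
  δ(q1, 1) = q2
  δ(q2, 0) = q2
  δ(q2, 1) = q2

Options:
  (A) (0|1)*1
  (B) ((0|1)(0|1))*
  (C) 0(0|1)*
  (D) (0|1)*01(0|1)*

Testing sample strings against the DFA:
  '011' -> accepted
  '0011' -> accepted
  '1010' -> accepted
  '1100' -> rejected
Checking each option for a counterexample:
  (A) (0|1)*1: '1' is rejected by the DFA but matches the regex → eliminated
  (B) ((0|1)(0|1))*: ε is rejected by the DFA but matches the regex → eliminated
  (C) 0(0|1)*: '0' is rejected by the DFA but matches the regex → eliminated
  (D) (0|1)*01(0|1)*: agrees with the DFA on all strings of length ≤ 4
Only (D) (0|1)*01(0|1)* is consistent with the DFA.

Final answer: (D) (0|1)*01(0|1)*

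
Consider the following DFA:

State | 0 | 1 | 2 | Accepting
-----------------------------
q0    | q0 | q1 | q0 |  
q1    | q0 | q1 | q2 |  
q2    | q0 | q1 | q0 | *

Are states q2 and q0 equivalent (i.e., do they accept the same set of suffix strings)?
Try the suffix ε (the empty string).
From q2: q2 — accepting.
From q0: q0 — not accepting.
The two states disagree on this suffix, so they are not equivalent.

Final answer: No. Distinguishing string: ε (the empty string) - accepted from q2 but not from q0.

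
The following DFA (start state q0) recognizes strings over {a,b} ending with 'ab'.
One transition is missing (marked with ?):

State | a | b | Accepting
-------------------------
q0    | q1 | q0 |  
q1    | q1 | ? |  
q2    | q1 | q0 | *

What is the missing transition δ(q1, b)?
q2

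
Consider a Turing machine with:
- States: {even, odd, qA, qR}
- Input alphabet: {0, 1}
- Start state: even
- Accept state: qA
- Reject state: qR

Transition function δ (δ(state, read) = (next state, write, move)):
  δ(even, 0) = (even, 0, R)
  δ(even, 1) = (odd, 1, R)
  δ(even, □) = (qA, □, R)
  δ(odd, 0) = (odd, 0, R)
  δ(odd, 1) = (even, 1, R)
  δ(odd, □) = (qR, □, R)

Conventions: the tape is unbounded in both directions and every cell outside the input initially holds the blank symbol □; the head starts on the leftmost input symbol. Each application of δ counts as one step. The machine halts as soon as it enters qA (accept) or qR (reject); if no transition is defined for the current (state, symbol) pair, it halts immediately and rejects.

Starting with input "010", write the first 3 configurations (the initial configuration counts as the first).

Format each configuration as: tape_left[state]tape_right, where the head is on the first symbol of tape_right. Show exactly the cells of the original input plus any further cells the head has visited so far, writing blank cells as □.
Step 0: [even]010 (head at position 0)
Step 1: δ(even, 0) = (even, 0, R)  ⊢  0[even]10 (head at position 1)
Step 2: δ(even, 1) = (odd, 1, R)  ⊢  01[odd]0 (head at position 2)

Final answer: [even]010 ⊢ 0[even]10 ⊢ 01[odd]0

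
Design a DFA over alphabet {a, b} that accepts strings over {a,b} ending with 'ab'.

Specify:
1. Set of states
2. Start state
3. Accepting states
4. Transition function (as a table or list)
One valid DFA (any DFA recognizing the same language is acceptable):
States: {q0, q1, q2}
Start: q0
Accepting: {q2}
Transitions (accepting states marked with *):
State | a | b | Accepting
-------------------------
q0    | q1 | q0 |  
q1    | q1 | q2 |  
q2    | q1 | q0 | *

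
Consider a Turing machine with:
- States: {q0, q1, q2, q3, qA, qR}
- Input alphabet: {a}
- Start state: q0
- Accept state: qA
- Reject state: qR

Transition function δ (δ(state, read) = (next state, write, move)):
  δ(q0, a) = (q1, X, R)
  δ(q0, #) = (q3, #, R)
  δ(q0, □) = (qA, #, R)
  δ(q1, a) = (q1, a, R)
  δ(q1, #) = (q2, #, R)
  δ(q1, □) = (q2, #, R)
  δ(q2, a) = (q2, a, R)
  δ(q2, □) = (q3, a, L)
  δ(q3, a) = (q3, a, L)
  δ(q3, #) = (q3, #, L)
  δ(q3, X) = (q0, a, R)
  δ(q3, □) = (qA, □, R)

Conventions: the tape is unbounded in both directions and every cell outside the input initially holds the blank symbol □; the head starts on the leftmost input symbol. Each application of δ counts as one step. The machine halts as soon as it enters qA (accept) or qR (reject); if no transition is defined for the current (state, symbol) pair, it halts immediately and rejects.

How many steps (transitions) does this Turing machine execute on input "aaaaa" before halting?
Trace (configuration after each step, as tape_left[state]tape_right with head position):
Step 0: [q0]aaaaa (head at position 0)
Step 1: X[q1]aaaa (head 1)
Step 2: Xa[q1]aaa (head 2)
Step 3: Xaa[q1]aa (head 3)
Step 4: Xaaa[q1]a (head 4)
Step 5: Xaaaa[q1]□ (head 5)
Step 6: Xaaaa#[q2]□ (head 6)
Step 7: Xaaaa[q3]#a (head 5)
Step 8: Xaaa[q3]a#a (head 4)
Step 9: Xaa[q3]aa#a (head 3)
Step 10: Xa[q3]aaa#a (head 2)
Step 11: X[q3]aaaa#a (head 1)
Step 12: [q3]Xaaaa#a (head 0)
Step 13: a[q0]aaaa#a (head 1)
Step 14: aX[q1]aaa#a (head 2)
Step 15: aXa[q1]aa#a (head 3)
Step 16: aXaa[q1]a#a (head 4)
Step 17: aXaaa[q1]#a (head 5)
Step 18: aXaaa#[q2]a (head 6)
Step 19: aXaaa#a[q2]□ (head 7)
Step 20: aXaaa#[q3]aa (head 6)
Step 21: aXaaa[q3]#aa (head 5)
Step 22: aXaa[q3]a#aa (head 4)
Step 23: aXa[q3]aa#aa (head 3)
Step 24: aX[q3]aaa#aa (head 2)
Step 25: a[q3]Xaaa#aa (head 1)
Step 26: aa[q0]aaa#aa (head 2)
Step 27: aaX[q1]aa#aa (head 3)
Step 28: aaXa[q1]a#aa (head 4)
Step 29: aaXaa[q1]#aa (head 5)
Step 30: aaXaa#[q2]aa (head 6)
Step 31: aaXaa#a[q2]a (head 7)
Step 32: aaXaa#aa[q2]□ (head 8)
Step 33: aaXaa#a[q3]aa (head 7)
Step 34: aaXaa#[q3]aaa (head 6)
Step 35: aaXaa[q3]#aaa (head 5)
Step 36: aaXa[q3]a#aaa (head 4)
Step 37: aaX[q3]aa#aaa (head 3)
Step 38: aa[q3]Xaa#aaa (head 2)
Step 39: aaa[q0]aa#aaa (head 3)
Step 40: aaaX[q1]a#aaa (head 4)
Step 41: aaaXa[q1]#aaa (head 5)
Step 42: aaaXa#[q2]aaa (head 6)
Step 43: aaaXa#a[q2]aa (head 7)
Step 44: aaaXa#aa[q2]a (head 8)
Step 45: aaaXa#aaa[q2]□ (head 9)
Step 46: aaaXa#aa[q3]aa (head 8)
Step 47: aaaXa#a[q3]aaa (head 7)
Step 48: aaaXa#[q3]aaaa (head 6)
Step 49: aaaXa[q3]#aaaa (head 5)
Step 50: aaaX[q3]a#aaaa (head 4)
Step 51: aaa[q3]Xa#aaaa (head 3)
Step 52: aaaa[q0]a#aaaa (head 4)
Step 53: aaaaX[q1]#aaaa (head 5)
Step 54: aaaaX#[q2]aaaa (head 6)
Step 55: aaaaX#a[q2]aaa (head 7)
Step 56: aaaaX#aa[q2]aa (head 8)
Step 57: aaaaX#aaa[q2]a (head 9)
Step 58: aaaaX#aaaa[q2]□ (head 10)
Step 59: aaaaX#aaa[q3]aa (head 9)
Step 60: aaaaX#aa[q3]aaa (head 8)
Step 61: aaaaX#a[q3]aaaa (head 7)
Step 62: aaaaX#[q3]aaaaa (head 6)
Step 63: aaaaX[q3]#aaaaa (head 5)
Step 64: aaaa[q3]X#aaaaa (head 4)
Step 65: aaaaa[q0]#aaaaa (head 5)
Step 66: aaaaa#[q3]aaaaa (head 6)
Step 67: aaaaa[q3]#aaaaa (head 5)
Step 68: aaaa[q3]a#aaaaa (head 4)
Step 69: aaa[q3]aa#aaaaa (head 3)
Step 70: aa[q3]aaa#aaaaa (head 2)
Step 71: a[q3]aaaa#aaaaa (head 1)
Step 72: [q3]aaaaa#aaaaa (head 0)
Step 73: [q3]□aaaaa#aaaaa (head -1)
Step 74: □[qA]aaaaa#aaaaa (head 0)
The machine is in qA, so it halts and accepts.
Number of transitions executed: 74.

Final answer: 74 steps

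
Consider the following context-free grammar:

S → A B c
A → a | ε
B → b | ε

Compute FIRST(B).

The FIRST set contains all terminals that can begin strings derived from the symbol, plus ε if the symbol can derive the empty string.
B → b contributes b; B → ε makes B nullable, contributing ε. FIRST(B) = {b, ε}.

Final answer: {b, ε}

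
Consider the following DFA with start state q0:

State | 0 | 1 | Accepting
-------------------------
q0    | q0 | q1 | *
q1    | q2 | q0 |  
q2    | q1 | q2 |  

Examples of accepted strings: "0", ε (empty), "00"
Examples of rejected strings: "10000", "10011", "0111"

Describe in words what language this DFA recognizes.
binary numbers divisible by 3 (treating the string as a binary integer; leading zeros allowed, the empty string counts as 0)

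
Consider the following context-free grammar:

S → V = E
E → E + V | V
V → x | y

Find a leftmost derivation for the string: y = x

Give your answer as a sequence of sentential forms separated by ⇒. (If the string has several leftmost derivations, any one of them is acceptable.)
Start with S.
Step 1: the leftmost non-terminal is S; apply S → V = E:  V = E
Step 2: the leftmost non-terminal is V; apply V → y:  y = E
Step 3: the leftmost non-terminal is E; apply E → V:  y = V
Step 4: the leftmost non-terminal is V; apply V → x:  y = x

Final answer: S ⇒ V = E ⇒ y = E ⇒ y = V ⇒ y = x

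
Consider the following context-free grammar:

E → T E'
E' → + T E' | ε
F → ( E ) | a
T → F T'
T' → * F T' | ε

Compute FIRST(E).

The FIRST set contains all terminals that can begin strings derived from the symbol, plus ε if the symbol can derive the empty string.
FIRST(F): F → ( E ) contributes '(' and F → a contributes 'a', so FIRST(F) = {(, a}. F is not nullable.
FIRST(T): T → F T' begins with F, and F is not nullable, so FIRST(T) = FIRST(F) = {(, a}.
FIRST(E): E → T E' begins with T, and T is not nullable, so FIRST(E) = FIRST(T) = {(, a}.

Final answer: {(, a}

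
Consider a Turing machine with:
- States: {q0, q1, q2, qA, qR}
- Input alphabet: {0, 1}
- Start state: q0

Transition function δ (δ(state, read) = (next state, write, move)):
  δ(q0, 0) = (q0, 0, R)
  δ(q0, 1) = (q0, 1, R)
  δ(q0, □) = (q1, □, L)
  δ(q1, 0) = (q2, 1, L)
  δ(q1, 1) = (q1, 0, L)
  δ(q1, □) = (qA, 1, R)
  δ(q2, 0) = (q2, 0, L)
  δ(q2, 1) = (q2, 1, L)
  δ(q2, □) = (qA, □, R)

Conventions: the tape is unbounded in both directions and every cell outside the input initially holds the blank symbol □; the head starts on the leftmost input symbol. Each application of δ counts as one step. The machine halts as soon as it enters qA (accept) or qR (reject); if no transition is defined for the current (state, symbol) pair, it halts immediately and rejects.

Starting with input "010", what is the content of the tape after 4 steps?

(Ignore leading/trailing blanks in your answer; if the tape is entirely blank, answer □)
Step 0: [q0]010 (head at position 0)
Step 1: δ(q0, 0) = (q0, 0, R)  ⊢  0[q0]10 (head at position 1)
Step 2: δ(q0, 1) = (q0, 1, R)  ⊢  01[q0]0 (head at position 2)
Step 3: δ(q0, 0) = (q0, 0, R)  ⊢  010[q0]□ (head at position 3)
Step 4: δ(q0, □) = (q1, □, L)  ⊢  01[q1]0□ (head at position 2)
Tape after 4 steps (ignoring surrounding blanks): 010

Final answer: Tape: 010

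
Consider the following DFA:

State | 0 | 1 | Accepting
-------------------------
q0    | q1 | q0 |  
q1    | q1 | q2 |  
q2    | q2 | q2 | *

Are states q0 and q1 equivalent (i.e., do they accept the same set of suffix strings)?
Try the suffix "1".
From q0: q0 → q0 — not accepting.
From q1: q1 → q2 — accepting.
The two states disagree on this suffix, so they are not equivalent.

Final answer: No. Distinguishing string: "1" - accepted from q1 but not from q0.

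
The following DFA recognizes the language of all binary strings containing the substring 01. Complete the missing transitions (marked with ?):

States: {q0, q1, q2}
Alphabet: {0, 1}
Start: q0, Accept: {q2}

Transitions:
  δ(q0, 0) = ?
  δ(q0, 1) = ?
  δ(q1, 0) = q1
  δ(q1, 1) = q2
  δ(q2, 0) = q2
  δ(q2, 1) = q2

What each state remembers (consistent with the given transitions and accept states):
  q0: 01 not seen yet and the last symbol was not 0
  q1: 01 not seen yet and the last symbol was 0
  q2: the substring 01 has already been seen
Filling in the missing entries:
  δ(q0, 0): in q0 (01 not seen yet and the last symbol was not 0), after reading 0 we have: 01 not seen yet and the last symbol was 0 → q1
  δ(q0, 1): in q0 (01 not seen yet and the last symbol was not 0), after reading 1 we have: 01 not seen yet and the last symbol was not 0 → q0

Final answer: δ(q0, 0) = q1; δ(q0, 1) = q0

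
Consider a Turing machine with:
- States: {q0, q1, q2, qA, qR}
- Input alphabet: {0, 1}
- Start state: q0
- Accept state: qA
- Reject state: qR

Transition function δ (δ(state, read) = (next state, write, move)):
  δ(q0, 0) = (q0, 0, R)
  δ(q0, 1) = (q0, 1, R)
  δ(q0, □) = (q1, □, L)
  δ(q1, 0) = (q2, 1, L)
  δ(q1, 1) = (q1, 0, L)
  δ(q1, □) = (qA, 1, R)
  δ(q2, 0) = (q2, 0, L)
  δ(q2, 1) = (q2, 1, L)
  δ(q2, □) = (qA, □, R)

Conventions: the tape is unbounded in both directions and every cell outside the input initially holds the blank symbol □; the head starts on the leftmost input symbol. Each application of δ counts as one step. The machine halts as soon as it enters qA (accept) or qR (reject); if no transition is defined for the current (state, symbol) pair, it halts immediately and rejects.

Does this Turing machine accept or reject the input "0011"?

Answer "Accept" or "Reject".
Step 0: [q0]0011 (head at position 0)
Step 1: δ(q0, 0) = (q0, 0, R)  ⊢  0[q0]011 (head at position 1)
Step 2: δ(q0, 0) = (q0, 0, R)  ⊢  00[q0]11 (head at position 2)
Step 3: δ(q0, 1) = (q0, 1, R)  ⊢  001[q0]1 (head at position 3)
Step 4: δ(q0, 1) = (q0, 1, R)  ⊢  0011[q0]□ (head at position 4)
Step 5: δ(q0, □) = (q1, □, L)  ⊢  001[q1]1□ (head at position 3)
Step 6: δ(q1, 1) = (q1, 0, L)  ⊢  00[q1]10□ (head at position 2)
Step 7: δ(q1, 1) = (q1, 0, L)  ⊢  0[q1]000□ (head at position 1)
Step 8: δ(q1, 0) = (q2, 1, L)  ⊢  [q2]0100□ (head at position 0)
Step 9: δ(q2, 0) = (q2, 0, L)  ⊢  [q2]□0100□ (head at position -1)
Step 10: δ(q2, □) = (qA, □, R)  ⊢  □[qA]0100□ (head at position 0)
The machine is in qA, so it halts and accepts.

Final answer: Accept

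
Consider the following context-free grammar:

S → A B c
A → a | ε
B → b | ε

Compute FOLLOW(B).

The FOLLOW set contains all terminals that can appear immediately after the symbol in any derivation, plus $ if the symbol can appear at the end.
B occurs in S → A B c, immediately followed by the terminal c. So FOLLOW(B) = {c}.

Final answer: {c}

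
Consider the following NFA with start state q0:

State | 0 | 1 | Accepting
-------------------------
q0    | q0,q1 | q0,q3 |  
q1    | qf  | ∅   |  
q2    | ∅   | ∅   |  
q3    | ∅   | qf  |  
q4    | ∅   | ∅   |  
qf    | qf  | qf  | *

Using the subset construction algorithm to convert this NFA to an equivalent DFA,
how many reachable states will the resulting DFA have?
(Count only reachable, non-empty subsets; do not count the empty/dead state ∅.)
Start subset: {q0}
{q0}: on 0 → {q0, q1}, on 1 → {q0, q3}
{q0, q1}: on 0 → {q0, q1, qf}, on 1 → {q0, q3}
{q0, q3}: on 0 → {q0, q1}, on 1 → {q0, q3, qf}
{q0, q1, qf}: on 0 → {q0, q1, qf}, on 1 → {q0, q3, qf}
{q0, q3, qf}: on 0 → {q0, q1, qf}, on 1 → {q0, q3, qf}
Reachable non-empty subsets: {q0}, {q0, q1}, {q0, q3}, {q0, q1, qf}, {q0, q3, qf} — 5 in total.

Final answer: 5 states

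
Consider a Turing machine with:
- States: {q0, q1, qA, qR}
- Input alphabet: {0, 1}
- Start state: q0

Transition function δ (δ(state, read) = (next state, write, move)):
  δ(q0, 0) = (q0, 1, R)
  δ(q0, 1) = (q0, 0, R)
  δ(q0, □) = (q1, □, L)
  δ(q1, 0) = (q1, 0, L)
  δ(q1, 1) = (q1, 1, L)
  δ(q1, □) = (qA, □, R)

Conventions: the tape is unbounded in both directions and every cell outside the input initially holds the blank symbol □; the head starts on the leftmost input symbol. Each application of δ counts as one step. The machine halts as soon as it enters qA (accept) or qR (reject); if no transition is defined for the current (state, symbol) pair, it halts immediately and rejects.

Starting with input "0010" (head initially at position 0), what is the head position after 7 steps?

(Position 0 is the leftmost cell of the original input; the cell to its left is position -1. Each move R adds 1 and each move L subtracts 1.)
Step 0: [q0]0010 (head at position 0)
Step 1: δ(q0, 0) = (q0, 1, R)  ⊢  1[q0]010 (head at position 1)
Step 2: δ(q0, 0) = (q0, 1, R)  ⊢  11[q0]10 (head at position 2)
Step 3: δ(q0, 1) = (q0, 0, R)  ⊢  110[q0]0 (head at position 3)
Step 4: δ(q0, 0) = (q0, 1, R)  ⊢  1101[q0]□ (head at position 4)
Step 5: δ(q0, □) = (q1, □, L)  ⊢  110[q1]1□ (head at position 3)
Step 6: δ(q1, 1) = (q1, 1, L)  ⊢  11[q1]01□ (head at position 2)
Step 7: δ(q1, 0) = (q1, 0, L)  ⊢  1[q1]101□ (head at position 1)
Head position after 7 steps: 1

Final answer: Position 1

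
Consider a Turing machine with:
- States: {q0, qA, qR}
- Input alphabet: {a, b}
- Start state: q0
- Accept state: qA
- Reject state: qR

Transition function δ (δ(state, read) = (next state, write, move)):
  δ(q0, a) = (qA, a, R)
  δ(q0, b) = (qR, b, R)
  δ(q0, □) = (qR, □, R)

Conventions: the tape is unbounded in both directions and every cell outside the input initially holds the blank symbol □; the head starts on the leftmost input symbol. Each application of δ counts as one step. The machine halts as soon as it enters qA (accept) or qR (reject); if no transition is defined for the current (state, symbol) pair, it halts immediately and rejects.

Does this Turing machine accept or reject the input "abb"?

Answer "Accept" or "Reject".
Step 0: [q0]abb (head at position 0)
Step 1: δ(q0, a) = (qA, a, R)  ⊢  a[qA]bb (head at position 1)
The machine is in qA, so it halts and accepts.

Final answer: Accept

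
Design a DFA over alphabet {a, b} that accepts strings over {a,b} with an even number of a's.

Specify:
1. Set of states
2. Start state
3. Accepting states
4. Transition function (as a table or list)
One valid DFA (any DFA recognizing the same language is acceptable):
States: {q0, q1}
Start: q0
Accepting: {q0}
Transitions (accepting states marked with *):
State | a | b | Accepting
-------------------------
q0    | q1 | q0 | *
q1    | q0 | q1 |  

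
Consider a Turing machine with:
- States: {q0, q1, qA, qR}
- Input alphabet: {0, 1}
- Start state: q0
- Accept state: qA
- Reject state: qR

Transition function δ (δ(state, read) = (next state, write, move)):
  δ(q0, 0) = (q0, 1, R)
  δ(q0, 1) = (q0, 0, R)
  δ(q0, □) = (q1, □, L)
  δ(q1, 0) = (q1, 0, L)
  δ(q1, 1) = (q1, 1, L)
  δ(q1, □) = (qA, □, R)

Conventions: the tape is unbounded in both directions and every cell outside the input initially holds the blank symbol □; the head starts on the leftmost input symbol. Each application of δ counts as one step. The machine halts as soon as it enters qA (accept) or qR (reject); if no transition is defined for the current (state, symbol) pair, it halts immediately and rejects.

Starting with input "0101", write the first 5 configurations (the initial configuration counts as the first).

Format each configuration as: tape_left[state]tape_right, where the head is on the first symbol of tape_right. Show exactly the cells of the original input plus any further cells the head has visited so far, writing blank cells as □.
Step 0: [q0]0101 (head at position 0)
Step 1: δ(q0, 0) = (q0, 1, R)  ⊢  1[q0]101 (head at position 1)
Step 2: δ(q0, 1) = (q0, 0, R)  ⊢  10[q0]01 (head at position 2)
Step 3: δ(q0, 0) = (q0, 1, R)  ⊢  101[q0]1 (head at position 3)
Step 4: δ(q0, 1) = (q0, 0, R)  ⊢  1010[q0]□ (head at position 4)

Final answer: [q0]0101 ⊢ 1[q0]101 ⊢ 10[q0]01 ⊢ 101[q0]1 ⊢ 1010[q0]□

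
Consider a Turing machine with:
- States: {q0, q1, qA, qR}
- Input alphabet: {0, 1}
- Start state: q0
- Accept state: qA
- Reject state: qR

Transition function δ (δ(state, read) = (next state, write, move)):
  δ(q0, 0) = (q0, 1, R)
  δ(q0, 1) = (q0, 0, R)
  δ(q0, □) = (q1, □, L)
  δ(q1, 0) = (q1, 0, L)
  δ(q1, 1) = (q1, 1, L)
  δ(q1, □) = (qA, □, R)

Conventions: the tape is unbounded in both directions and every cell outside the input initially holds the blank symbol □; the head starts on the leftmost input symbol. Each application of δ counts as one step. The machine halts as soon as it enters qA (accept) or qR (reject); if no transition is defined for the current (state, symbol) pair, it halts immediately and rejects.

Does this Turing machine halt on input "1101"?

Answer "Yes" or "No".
Step 0: [q0]1101 (head at position 0)
Step 1: δ(q0, 1) = (q0, 0, R)  ⊢  0[q0]101 (head at position 1)
Step 2: δ(q0, 1) = (q0, 0, R)  ⊢  00[q0]01 (head at position 2)
Step 3: δ(q0, 0) = (q0, 1, R)  ⊢  001[q0]1 (head at position 3)
Step 4: δ(q0, 1) = (q0, 0, R)  ⊢  0010[q0]□ (head at position 4)
Step 5: δ(q0, □) = (q1, □, L)  ⊢  001[q1]0□ (head at position 3)
Step 6: δ(q1, 0) = (q1, 0, L)  ⊢  00[q1]10□ (head at position 2)
Step 7: δ(q1, 1) = (q1, 1, L)  ⊢  0[q1]010□ (head at position 1)
Step 8: δ(q1, 0) = (q1, 0, L)  ⊢  [q1]0010□ (head at position 0)
Step 9: δ(q1, 0) = (q1, 0, L)  ⊢  [q1]□0010□ (head at position -1)
Step 10: δ(q1, □) = (qA, □, R)  ⊢  □[qA]0010□ (head at position 0)
The machine is in qA, so it halts and accepts.
It halts after 10 steps.

Final answer: Yes - halts after 10 steps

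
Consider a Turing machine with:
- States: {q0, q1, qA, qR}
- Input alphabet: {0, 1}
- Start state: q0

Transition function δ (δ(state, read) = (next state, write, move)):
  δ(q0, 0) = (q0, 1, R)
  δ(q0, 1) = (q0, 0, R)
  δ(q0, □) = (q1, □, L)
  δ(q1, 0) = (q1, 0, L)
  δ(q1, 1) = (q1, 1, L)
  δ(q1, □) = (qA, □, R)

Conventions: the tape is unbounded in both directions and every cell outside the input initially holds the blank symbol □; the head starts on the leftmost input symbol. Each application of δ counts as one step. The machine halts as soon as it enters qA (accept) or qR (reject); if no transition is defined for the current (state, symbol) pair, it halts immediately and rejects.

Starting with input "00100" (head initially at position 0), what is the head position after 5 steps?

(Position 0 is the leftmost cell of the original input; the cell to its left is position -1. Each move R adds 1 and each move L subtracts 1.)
Step 0: [q0]00100 (head at position 0)
Step 1: δ(q0, 0) = (q0, 1, R)  ⊢  1[q0]0100 (head at position 1)
Step 2: δ(q0, 0) = (q0, 1, R)  ⊢  11[q0]100 (head at position 2)
Step 3: δ(q0, 1) = (q0, 0, R)  ⊢  110[q0]00 (head at position 3)
Step 4: δ(q0, 0) = (q0, 1, R)  ⊢  1101[q0]0 (head at position 4)
Step 5: δ(q0, 0) = (q0, 1, R)  ⊢  11011[q0]□ (head at position 5)
Head position after 5 steps: 5

Final answer: Position 5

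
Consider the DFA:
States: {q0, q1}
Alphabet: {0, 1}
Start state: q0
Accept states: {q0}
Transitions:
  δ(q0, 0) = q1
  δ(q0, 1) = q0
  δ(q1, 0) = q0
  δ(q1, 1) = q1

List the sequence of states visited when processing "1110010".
Starting at q0
Read '1': q0 -> q0
Read '1': q0 -> q0
Read '1': q0 -> q0
Read '0': q0 -> q1
Read '0': q1 -> q0
Read '1': q0 -> q0
Read '0': q0 -> q1

Final answer: q0 -> q0 -> q0 -> q0 -> q1 -> q0 -> q0 -> q1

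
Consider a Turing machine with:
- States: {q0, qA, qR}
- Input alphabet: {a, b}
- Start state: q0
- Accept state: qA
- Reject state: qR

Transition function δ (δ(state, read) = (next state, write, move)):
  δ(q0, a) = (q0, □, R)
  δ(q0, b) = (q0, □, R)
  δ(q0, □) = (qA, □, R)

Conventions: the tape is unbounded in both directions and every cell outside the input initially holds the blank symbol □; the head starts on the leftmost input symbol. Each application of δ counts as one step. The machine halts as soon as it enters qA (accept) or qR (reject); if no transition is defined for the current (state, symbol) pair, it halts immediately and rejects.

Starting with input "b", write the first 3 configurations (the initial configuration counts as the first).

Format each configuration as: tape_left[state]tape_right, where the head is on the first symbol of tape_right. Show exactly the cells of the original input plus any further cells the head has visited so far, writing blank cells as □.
Step 0: [q0]b (head at position 0)
Step 1: δ(q0, b) = (q0, □, R)  ⊢  □[q0]□ (head at position 1)
Step 2: δ(q0, □) = (qA, □, R)  ⊢  □□[qA]□ (head at position 2)

Final answer: [q0]b ⊢ □[q0]□ ⊢ □□[qA]□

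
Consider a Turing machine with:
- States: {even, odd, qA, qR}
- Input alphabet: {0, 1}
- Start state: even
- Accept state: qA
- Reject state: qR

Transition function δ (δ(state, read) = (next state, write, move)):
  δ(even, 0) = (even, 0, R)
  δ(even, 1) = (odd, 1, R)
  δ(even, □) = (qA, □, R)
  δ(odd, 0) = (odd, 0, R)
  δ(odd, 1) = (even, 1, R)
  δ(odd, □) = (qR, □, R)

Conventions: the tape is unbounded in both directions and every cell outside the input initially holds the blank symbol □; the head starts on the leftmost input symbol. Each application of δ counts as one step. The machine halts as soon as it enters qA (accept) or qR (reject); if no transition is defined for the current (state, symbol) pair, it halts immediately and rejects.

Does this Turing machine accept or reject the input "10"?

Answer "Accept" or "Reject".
Step 0: [even]10 (head at position 0)
Step 1: δ(even, 1) = (odd, 1, R)  ⊢  1[odd]0 (head at position 1)
Step 2: δ(odd, 0) = (odd, 0, R)  ⊢  10[odd]□ (head at position 2)
Step 3: δ(odd, □) = (qR, □, R)  ⊢  10□[qR]□ (head at position 3)
The machine is in qR, so it halts and rejects.

Final answer: Reject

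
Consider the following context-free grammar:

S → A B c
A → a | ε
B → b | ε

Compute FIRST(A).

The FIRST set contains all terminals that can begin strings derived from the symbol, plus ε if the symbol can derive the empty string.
A → a contributes a; A → ε makes A nullable, contributing ε. FIRST(A) = {a, ε}.

Final answer: {a, ε}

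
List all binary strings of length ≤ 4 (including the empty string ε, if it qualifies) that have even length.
Checking every binary string of length 0 to 4:
  Length 0: accepted: ε | rejected: (none)
  Length 1: accepted: (none) | rejected: 0, 1
  Length 2: accepted: 00, 01, 10, 11 | rejected: (none)
  Length 3: accepted: (none) | rejected: 000, 001, 010, 011, 100, 101, 110, 111
  Length 4: accepted: 0000, 0001, 0010, 0011, 0100, 0101, 0110, 0111, 1000, 1001, 1010, 1011, 1100, 1101, 1110, 1111 | rejected: (none)
Total: 21 string(s).

Final answer: ε, 00, 01, 10, 11, 0000, 0001, 0010, 0011, 0100, 0101, 0110, 0111, 1000, 1001, 1010, 1011, 1100, 1101, 1110, 1111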